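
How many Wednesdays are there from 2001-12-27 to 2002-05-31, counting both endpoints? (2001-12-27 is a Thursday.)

2001-12-27 is a Thursday; the first Wednesday on or after it is 2002-01-02 (6 days later).
From 2002-01-02 to 2002-05-31: 29 + 28 + 31 + 30 + 31 = 149 days (rest of January, February, March, April, May).
149 ÷ 7 = 21 full weeks with remainder 2, so 21 more Wednesdays after the first → 22.

22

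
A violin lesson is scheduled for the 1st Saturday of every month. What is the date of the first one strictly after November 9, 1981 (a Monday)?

December 5, 1981

November 1981 starts on a Sunday, so its 1st Saturday is November 7, 1981 (6 days in).
That is not after November 9, 1981, so look at December 1981.
December 1981 starts on a Tuesday, so its 1st Saturday is December 5, 1981 (4 days in).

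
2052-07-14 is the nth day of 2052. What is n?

Days in months before July: 31 + 29 + 31 + 30 + 31 + 30 = 182.
Plus 14 days into July → day 196.

196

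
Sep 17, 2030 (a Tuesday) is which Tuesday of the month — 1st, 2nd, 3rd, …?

Day 17 falls in week ⌈17/7⌉ of the month.
Days 1–7 hold the 1st Tuesday, 8–14 the 2nd, 15–21 the 3rd, 22–28 the 4th, 29–31 the 5th.
17 is in the range for the 3rd.

3rd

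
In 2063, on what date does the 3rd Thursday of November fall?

November 2063 begins on a Thursday, so the first Thursday is November 1.
The 3rd Thursday is 2 weeks later: 1 + 14 = 15.

15 November 2063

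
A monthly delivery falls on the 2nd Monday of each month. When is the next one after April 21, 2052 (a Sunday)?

May 13, 2052

April 2052 starts on a Monday; its first Monday is the 1st, so the 2nd Monday is the 8th — April 8, 2052.
That is not after April 21, 2052, so look at May 2052.
May 2052 starts on a Wednesday; its first Monday is the 6th, so the 2nd Monday is the 13th — May 13, 2052.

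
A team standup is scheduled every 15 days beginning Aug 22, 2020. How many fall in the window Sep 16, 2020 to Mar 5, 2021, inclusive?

Occurrences land 15·i days after Aug 22, 2020 for i = 0, 1, 2, …
Sep 16, 2020 is 25 days after the start; 25 ÷ 15 = 1 remainder 10; since the remainder is 10, round up to i = 2. First occurrence in the window: #3 on Sep 21, 2020 (2×15 = 30 days in).
Mar 5, 2021 is 195 days after the start; 195 ÷ 15 = 13 remainder 0. Last occurrence in the window: #14 on Mar 5, 2021.
Occurrences #3 through #14: 12 in total.

12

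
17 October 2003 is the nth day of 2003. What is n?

290

Days in months before October: 31 + 28 + 31 + 30 + 31 + 30 + 31 + 31 + 30 = 273.
Plus 17 days into October → day 290.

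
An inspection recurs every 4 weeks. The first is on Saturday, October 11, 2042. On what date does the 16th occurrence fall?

December 5, 2043

The 16th occurrence is 15 intervals after the first: 15 × 28 = 420 days after October 11, 2042.
October has 31 days — 20 days to the end of October leaves 400.
November has 30 days (370 left).
December has 31 days (339 left).
January has 31 days (308 left).
February has 28 days (280 left).
March has 31 days (249 left).
April has 30 days (219 left).
May has 31 days (188 left).
June has 30 days (158 left).
July has 31 days (127 left).
August has 31 days (96 left).
September has 30 days (66 left).
October has 31 days (35 left).
November has 30 days (5 left).
5 days into December → December 5, 2043.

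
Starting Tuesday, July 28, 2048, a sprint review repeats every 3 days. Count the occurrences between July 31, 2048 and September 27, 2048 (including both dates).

20

Occurrences land 3·i days after July 28, 2048 for i = 0, 1, 2, …
July 31, 2048 is 3 days after the start; 3 ÷ 3 = 1 remainder 0. First occurrence in the window: #2 on July 31, 2048 (1×3 = 3 days in).
September 27, 2048 is 61 days after the start; 61 ÷ 3 = 20 remainder 1. Last occurrence in the window: #21 on September 26, 2048.
Occurrences #2 through #21: 20 in total.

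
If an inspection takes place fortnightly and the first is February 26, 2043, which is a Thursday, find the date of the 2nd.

The 2nd occurrence is 1 interval after the first: 1 × 14 = 14 days after February 26, 2043.
February has 28 days — 2 days to the end of February leaves 12.
12 days into March → March 12, 2043.

March 12, 2043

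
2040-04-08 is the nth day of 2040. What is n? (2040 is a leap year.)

99

Days in months before April: 31 + 29 + 31 = 91.
Plus 8 days into April → day 99.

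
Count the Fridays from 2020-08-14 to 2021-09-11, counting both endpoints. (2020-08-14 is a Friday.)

2020-08-14 is a Friday; the first Friday on or after it is 2020-08-14.
From 2020-08-14 to 2021-09-11: 139 + 254 = 393 days (rest of 2020, to 2021-09-11 in 2021).
393 ÷ 7 = 56 full weeks with remainder 1, so 56 more Fridays after the first → 57.

57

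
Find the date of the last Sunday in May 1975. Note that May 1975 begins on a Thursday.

May 25, 1975

May 1975 begins on a Thursday, so the first Sunday is May 4 (3 days later).
May 1975 has 31 days. Adding weeks: 4, 11, 18, 25 — the last one ≤ 31 is the 25th.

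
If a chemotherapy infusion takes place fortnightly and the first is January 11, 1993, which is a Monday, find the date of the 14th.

The 14th occurrence is 13 intervals after the first: 13 × 14 = 182 days after January 11, 1993.
January has 31 days — 20 days to the end of January leaves 162.
February has 28 days (134 left).
March has 31 days (103 left).
April has 30 days (73 left).
May has 31 days (42 left).
June has 30 days (12 left).
12 days into July → July 12, 1993.

July 12, 1993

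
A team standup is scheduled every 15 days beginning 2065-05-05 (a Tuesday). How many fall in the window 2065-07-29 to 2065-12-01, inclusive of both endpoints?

9

Occurrences land 15·i days after 2065-05-05 for i = 0, 1, 2, …
2065-07-29 is 85 days after the start; 85 ÷ 15 = 5 remainder 10; since the remainder is 10, round up to i = 6. First occurrence in the window: #7 on 2065-08-03 (6×15 = 90 days in).
2065-12-01 is 210 days after the start; 210 ÷ 15 = 14 remainder 0. Last occurrence in the window: #15 on 2065-12-01.
Occurrences #7 through #15: 9 in total.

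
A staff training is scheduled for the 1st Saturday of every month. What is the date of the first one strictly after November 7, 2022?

December 3, 2022

November 2022 starts on a Tuesday, so its 1st Saturday is November 5, 2022 (4 days in).
That is not after November 7, 2022, so look at December 2022.
December 2022 starts on a Thursday, so its 1st Saturday is December 3, 2022 (2 days in).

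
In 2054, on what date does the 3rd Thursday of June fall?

June 2054 begins on a Monday, so the first Thursday is June 4 (3 days later).
The 3rd Thursday is 2 weeks later: 4 + 14 = 18.

18 June 2054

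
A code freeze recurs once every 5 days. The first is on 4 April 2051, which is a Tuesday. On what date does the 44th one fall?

The 44th occurrence is 43 intervals after the first: 43 × 5 = 215 days after 4 April 2051.
April has 30 days — 26 days to the end of April leaves 189.
May has 31 days (158 left).
June has 30 days (128 left).
July has 31 days (97 left).
August has 31 days (66 left).
September has 30 days (36 left).
October has 31 days (5 left).
5 days into November → 5 November 2051.

5 November 2051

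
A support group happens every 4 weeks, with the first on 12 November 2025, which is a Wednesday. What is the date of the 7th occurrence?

29 April 2026

The 7th occurrence is 6 intervals after the first: 6 × 28 = 168 days after 12 November 2025.
November has 30 days — 18 days to the end of November leaves 150.
December has 31 days (119 left).
January has 31 days (88 left).
February has 28 days (60 left).
March has 31 days (29 left).
29 days into April → 29 April 2026.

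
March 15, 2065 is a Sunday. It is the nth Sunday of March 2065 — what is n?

3rd

Day 15 falls in week ⌈15/7⌉ of the month.
Days 1–7 hold the 1st Sunday, 8–14 the 2nd, 15–21 the 3rd, 22–28 the 4th, 29–31 the 5th.
15 is in the range for the 3rd.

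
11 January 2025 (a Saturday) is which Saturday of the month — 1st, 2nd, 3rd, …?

Day 11 falls in week ⌈11/7⌉ of the month.
Days 1–7 hold the 1st Saturday, 8–14 the 2nd, 15–21 the 3rd, 22–28 the 4th, 29–31 the 5th.
11 is in the range for the 2nd.

2nd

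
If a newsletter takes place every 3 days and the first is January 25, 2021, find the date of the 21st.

The 21st occurrence is 20 intervals after the first: 20 × 3 = 60 days after January 25, 2021.
January has 31 days — 6 days to the end of January leaves 54.
February has 28 days (26 left).
26 days into March → March 26, 2021.

March 26, 2021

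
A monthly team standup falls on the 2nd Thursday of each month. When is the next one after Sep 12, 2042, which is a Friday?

Oct 9, 2042

Sep 2042 starts on a Monday; its first Thursday is the 4th, so the 2nd Thursday is the 11th — Sep 11, 2042.
That is not after Sep 12, 2042, so look at Oct 2042.
Oct 2042 starts on a Wednesday; its first Thursday is the 2nd, so the 2nd Thursday is the 9th — Oct 9, 2042.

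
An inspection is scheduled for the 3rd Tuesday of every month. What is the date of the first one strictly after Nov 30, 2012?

Dec 18, 2012

Nov 2012 starts on a Thursday; its first Tuesday is the 6th, so the 3rd Tuesday is the 20th — Nov 20, 2012.
That is not after Nov 30, 2012, so look at Dec 2012.
Dec 2012 starts on a Saturday; its first Tuesday is the 4th, so the 3rd Tuesday is the 18th — Dec 18, 2012.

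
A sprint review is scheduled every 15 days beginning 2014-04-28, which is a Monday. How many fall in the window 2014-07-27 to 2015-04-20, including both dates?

18

Occurrences land 15·i days after 2014-04-28 for i = 0, 1, 2, …
2014-07-27 is 90 days after the start; 90 ÷ 15 = 6 remainder 0. First occurrence in the window: #7 on 2014-07-27 (6×15 = 90 days in).
2015-04-20 is 357 days after the start; 357 ÷ 15 = 23 remainder 12. Last occurrence in the window: #24 on 2015-04-08.
Occurrences #7 through #24: 18 in total.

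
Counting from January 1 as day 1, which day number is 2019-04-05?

Days in months before April: 31 + 28 + 31 = 90.
Plus 5 days into April → day 95.

95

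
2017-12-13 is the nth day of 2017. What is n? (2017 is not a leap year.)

347

Days in months before December: 31 + 28 + 31 + 30 + 31 + 30 + 31 + 31 + 30 + 31 + 30 = 334.
Plus 13 days into December → day 347.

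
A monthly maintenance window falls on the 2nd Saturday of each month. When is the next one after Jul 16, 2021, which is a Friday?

Jul 2021 starts on a Thursday; its first Saturday is the 3rd, so the 2nd Saturday is the 10th — Jul 10, 2021.
That is not after Jul 16, 2021, so look at Aug 2021.
Aug 2021 starts on a Sunday; its first Saturday is the 7th, so the 2nd Saturday is the 14th — Aug 14, 2021.

Aug 14, 2021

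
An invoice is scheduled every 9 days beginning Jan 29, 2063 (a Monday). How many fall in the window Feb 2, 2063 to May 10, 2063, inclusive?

Occurrences land 9·i days after Jan 29, 2063 for i = 0, 1, 2, …
Feb 2, 2063 is 4 days after the start; 4 ÷ 9 = 0 remainder 4; since the remainder is 4, round up to i = 1. First occurrence in the window: #2 on Feb 7, 2063 (1×9 = 9 days in).
May 10, 2063 is 101 days after the start; 101 ÷ 9 = 11 remainder 2. Last occurrence in the window: #12 on May 8, 2063.
Occurrences #2 through #12: 11 in total.

11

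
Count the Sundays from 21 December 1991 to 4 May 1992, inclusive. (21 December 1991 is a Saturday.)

20

21 December 1991 is a Saturday; the first Sunday on or after it is 22 December 1991 (1 day later).
From 22 December 1991 to 4 May 1992: 9 + 31 + 29 + 31 + 30 + 4 = 134 days (rest of December, January, February, March, April, May).
134 ÷ 7 = 19 full weeks with remainder 1, so 19 more Sundays after the first → 20.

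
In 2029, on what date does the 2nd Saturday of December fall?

The first Saturday of December 2029 is December 1.
The 2nd Saturday is 1 weeks later: 1 + 7 = 8.

December 8, 2029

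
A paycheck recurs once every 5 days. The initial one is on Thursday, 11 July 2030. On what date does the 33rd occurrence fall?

The 33rd occurrence is 32 intervals after the first: 32 × 5 = 160 days after 11 July 2030.
July has 31 days — 20 days to the end of July leaves 140.
August has 31 days (109 left).
September has 30 days (79 left).
October has 31 days (48 left).
November has 30 days (18 left).
18 days into December → 18 December 2030.

18 December 2030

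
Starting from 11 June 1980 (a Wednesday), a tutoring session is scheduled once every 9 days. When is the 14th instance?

6 October 1980

The 14th occurrence is 13 intervals after the first: 13 × 9 = 117 days after 11 June 1980.
June has 30 days — 19 days to the end of June leaves 98.
July has 31 days (67 left).
August has 31 days (36 left).
September has 30 days (6 left).
6 days into October → 6 October 1980.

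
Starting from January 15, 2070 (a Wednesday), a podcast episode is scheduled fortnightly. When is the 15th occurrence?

July 30, 2070

The 15th occurrence is 14 intervals after the first: 14 × 14 = 196 days after January 15, 2070.
January has 31 days — 16 days to the end of January leaves 180.
February has 28 days (152 left).
March has 31 days (121 left).
April has 30 days (91 left).
May has 31 days (60 left).
June has 30 days (30 left).
30 days into July → July 30, 2070.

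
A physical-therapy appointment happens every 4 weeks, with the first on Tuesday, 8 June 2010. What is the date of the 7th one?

23 November 2010

The 7th occurrence is 6 intervals after the first: 6 × 28 = 168 days after 8 June 2010.
June has 30 days — 22 days to the end of June leaves 146.
July has 31 days (115 left).
August has 31 days (84 left).
September has 30 days (54 left).
October has 31 days (23 left).
23 days into November → 23 November 2010.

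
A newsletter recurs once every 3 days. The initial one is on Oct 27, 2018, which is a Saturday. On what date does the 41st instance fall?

Feb 24, 2019

The 41st occurrence is 40 intervals after the first: 40 × 3 = 120 days after Oct 27, 2018.
Oct has 31 days — 4 days to the end of Oct leaves 116.
Nov has 30 days (86 left).
Dec has 31 days (55 left).
Jan has 31 days (24 left).
24 days into Feb → Feb 24, 2019.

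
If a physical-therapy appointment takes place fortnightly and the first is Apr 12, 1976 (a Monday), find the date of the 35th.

The 35th occurrence is 34 intervals after the first: 34 × 14 = 476 days after Apr 12, 1976.
Apr has 30 days — 18 days to the end of Apr leaves 458.
From end of Apr to end of 1976 is 245 days (213 left).
Jan has 31 days (182 left).
Feb has 28 days (154 left).
Mar has 31 days (123 left).
Apr has 30 days (93 left).
May has 31 days (62 left).
Jun has 30 days (32 left).
Jul has 31 days (1 left).
1 day into Aug → Aug 1, 1977.

Aug 1, 1977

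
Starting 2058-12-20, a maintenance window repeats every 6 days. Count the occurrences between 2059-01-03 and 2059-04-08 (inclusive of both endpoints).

16

Occurrences land 6·i days after 2058-12-20 for i = 0, 1, 2, …
2059-01-03 is 14 days after the start; 14 ÷ 6 = 2 remainder 2; since the remainder is 2, round up to i = 3. First occurrence in the window: #4 on 2059-01-07 (3×6 = 18 days in).
2059-04-08 is 109 days after the start; 109 ÷ 6 = 18 remainder 1. Last occurrence in the window: #19 on 2059-04-07.
Occurrences #4 through #19: 16 in total.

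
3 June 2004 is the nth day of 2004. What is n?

155

Days in months before June: 31 + 29 + 31 + 30 + 31 = 152.
Plus 3 days into June → day 155.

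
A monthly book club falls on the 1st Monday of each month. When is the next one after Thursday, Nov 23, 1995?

Dec 4, 1995

Nov 1995 starts on a Wednesday, so its 1st Monday is Nov 6, 1995 (5 days in).
That is not after Nov 23, 1995, so look at Dec 1995.
Dec 1995 starts on a Friday, so its 1st Monday is Dec 4, 1995 (3 days in).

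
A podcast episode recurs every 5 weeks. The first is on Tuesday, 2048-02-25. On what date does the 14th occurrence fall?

2049-05-25

The 14th occurrence is 13 intervals after the first: 13 × 35 = 455 days after 2048-02-25.
February has 29 days — 4 days to the end of February leaves 451.
From end of February to end of 2048 is 306 days (145 left).
January has 31 days (114 left).
February has 28 days (86 left).
March has 31 days (55 left).
April has 30 days (25 left).
25 days into May → 2049-05-25.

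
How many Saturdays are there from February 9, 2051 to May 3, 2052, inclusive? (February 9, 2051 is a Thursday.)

February 9, 2051 is a Thursday; the first Saturday on or after it is February 11, 2051 (2 days later).
From February 11, 2051 to May 3, 2052: 323 + 124 = 447 days (rest of 2051, to May 3, 2052 in 2052).
447 ÷ 7 = 63 full weeks with remainder 6, so 63 more Saturdays after the first → 64.

64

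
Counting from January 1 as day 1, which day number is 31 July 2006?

Days in months before July: 31 + 28 + 31 + 30 + 31 + 30 = 181.
Plus 31 days into July → day 212.

212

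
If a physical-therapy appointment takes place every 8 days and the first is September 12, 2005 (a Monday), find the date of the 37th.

The 37th occurrence is 36 intervals after the first: 36 × 8 = 288 days after September 12, 2005.
September has 30 days — 18 days to the end of September leaves 270.
October has 31 days (239 left).
November has 30 days (209 left).
December has 31 days (178 left).
January has 31 days (147 left).
February has 28 days (119 left).
March has 31 days (88 left).
April has 30 days (58 left).
May has 31 days (27 left).
27 days into June → June 27, 2006.

June 27, 2006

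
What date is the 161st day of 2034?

2034-06-10

January has 31 days (161 − 31 = 130 remain).
February has 28 days (130 − 28 = 102 remain).
March has 31 days (102 − 31 = 71 remain).
April has 30 days (71 − 30 = 41 remain).
May has 31 days (41 − 31 = 10 remain).
10 into June → June 10.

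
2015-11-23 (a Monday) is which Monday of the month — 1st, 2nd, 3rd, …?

Day 23 falls in week ⌈23/7⌉ of the month.
Days 1–7 hold the 1st Monday, 8–14 the 2nd, 15–21 the 3rd, 22–28 the 4th, 29–31 the 5th.
23 is in the range for the 4th.

4th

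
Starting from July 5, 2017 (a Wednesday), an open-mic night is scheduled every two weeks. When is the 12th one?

December 6, 2017

The 12th occurrence is 11 intervals after the first: 11 × 14 = 154 days after July 5, 2017.
July has 31 days — 26 days to the end of July leaves 128.
August has 31 days (97 left).
September has 30 days (67 left).
October has 31 days (36 left).
November has 30 days (6 left).
6 days into December → December 6, 2017.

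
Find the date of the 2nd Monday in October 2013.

2013-10-14

October 2013 begins on a Tuesday, so the first Monday is October 7 (6 days later).
The 2nd Monday is 1 weeks later: 7 + 7 = 14.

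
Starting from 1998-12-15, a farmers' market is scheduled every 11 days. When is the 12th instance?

1999-04-15

The 12th occurrence is 11 intervals after the first: 11 × 11 = 121 days after 1998-12-15.
December has 31 days — 16 days to the end of December leaves 105.
January has 31 days (74 left).
February has 28 days (46 left).
March has 31 days (15 left).
15 days into April → 1999-04-15.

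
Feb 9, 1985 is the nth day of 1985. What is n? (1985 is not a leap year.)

40

Days in months before Feb: 31 = 31.
Plus 9 days into Feb → day 40.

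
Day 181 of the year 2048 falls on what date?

January has 31 days (181 − 31 = 150 remain).
February has 29 days (150 − 29 = 121 remain).
March has 31 days (121 − 31 = 90 remain).
April has 30 days (90 − 30 = 60 remain).
May has 31 days (60 − 31 = 29 remain).
29 into June → June 29.

2048-06-29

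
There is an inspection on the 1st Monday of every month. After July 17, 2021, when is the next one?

July 2021 starts on a Thursday, so its 1st Monday is July 5, 2021 (4 days in).
That is not after July 17, 2021, so look at August 2021.
August 2021 starts on a Sunday, so its 1st Monday is August 2, 2021 (1 day in).

August 2, 2021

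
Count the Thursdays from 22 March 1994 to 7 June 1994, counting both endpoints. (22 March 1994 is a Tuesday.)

11

22 March 1994 is a Tuesday; the first Thursday on or after it is 24 March 1994 (2 days later).
From 24 March 1994 to 7 June 1994: 7 + 30 + 31 + 7 = 75 days (rest of March, April, May, June).
75 ÷ 7 = 10 full weeks with remainder 5, so 10 more Thursdays after the first → 11.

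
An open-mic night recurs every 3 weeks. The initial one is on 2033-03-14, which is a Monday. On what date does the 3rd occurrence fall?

The 3rd occurrence is 2 intervals after the first: 2 × 21 = 42 days after 2033-03-14.
March has 31 days — 17 days to the end of March leaves 25.
25 days into April → 2033-04-25.

2033-04-25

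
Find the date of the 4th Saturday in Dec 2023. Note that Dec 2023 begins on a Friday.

Dec 23, 2023

Dec 2023 begins on a Friday, so the first Saturday is Dec 2 (1 day later).
The 4th Saturday is 3 weeks later: 2 + 21 = 23.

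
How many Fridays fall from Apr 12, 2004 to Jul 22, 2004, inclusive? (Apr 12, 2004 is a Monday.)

Apr 12, 2004 is a Monday; the first Friday on or after it is Apr 16, 2004 (4 days later).
From Apr 16, 2004 to Jul 22, 2004: 14 + 31 + 30 + 22 = 97 days (rest of Apr, May, Jun, Jul).
97 ÷ 7 = 13 full weeks with remainder 6, so 13 more Fridays after the first → 14.

14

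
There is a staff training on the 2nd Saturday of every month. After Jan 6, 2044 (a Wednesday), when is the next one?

Jan 2044 starts on a Friday; its first Saturday is the 2nd, so the 2nd Saturday is the 9th — Jan 9, 2044.
Jan 9, 2044 is after Jan 6, 2044, so that is the next one.

Jan 9, 2044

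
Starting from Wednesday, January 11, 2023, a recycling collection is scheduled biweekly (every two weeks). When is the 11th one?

May 31, 2023

The 11th occurrence is 10 intervals after the first: 10 × 14 = 140 days after January 11, 2023.
January has 31 days — 20 days to the end of January leaves 120.
February has 28 days (92 left).
March has 31 days (61 left).
April has 30 days (31 left).
31 days into May → May 31, 2023.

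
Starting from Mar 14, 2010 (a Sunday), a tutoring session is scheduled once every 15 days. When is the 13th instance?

Sep 10, 2010

The 13th occurrence is 12 intervals after the first: 12 × 15 = 180 days after Mar 14, 2010.
Mar has 31 days — 17 days to the end of Mar leaves 163.
Apr has 30 days (133 left).
May has 31 days (102 left).
Jun has 30 days (72 left).
Jul has 31 days (41 left).
Aug has 31 days (10 left).
10 days into Sep → Sep 10, 2010.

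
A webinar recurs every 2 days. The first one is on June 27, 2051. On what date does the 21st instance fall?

August 6, 2051

The 21st occurrence is 20 intervals after the first: 20 × 2 = 40 days after June 27, 2051.
June has 30 days — 3 days to the end of June leaves 37.
July has 31 days (6 left).
6 days into August → August 6, 2051.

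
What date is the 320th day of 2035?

January has 31 days (320 − 31 = 289 remain).
February has 28 days (289 − 28 = 261 remain).
March has 31 days (261 − 31 = 230 remain).
April has 30 days (230 − 30 = 200 remain).
May has 31 days (200 − 31 = 169 remain).
June has 30 days (169 − 30 = 139 remain).
July has 31 days (139 − 31 = 108 remain).
August has 31 days (108 − 31 = 77 remain).
September has 30 days (77 − 30 = 47 remain).
October has 31 days (47 − 31 = 16 remain).
16 into November → November 16.

November 16, 2035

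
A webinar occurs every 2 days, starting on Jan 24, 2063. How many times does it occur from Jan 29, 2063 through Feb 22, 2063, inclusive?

Occurrences land 2·i days after Jan 24, 2063 for i = 0, 1, 2, …
Jan 29, 2063 is 5 days after the start; 5 ÷ 2 = 2 remainder 1; since the remainder is 1, round up to i = 3. First occurrence in the window: #4 on Jan 30, 2063 (3×2 = 6 days in).
Feb 22, 2063 is 29 days after the start; 29 ÷ 2 = 14 remainder 1. Last occurrence in the window: #15 on Feb 21, 2063.
Occurrences #4 through #15: 12 in total.

12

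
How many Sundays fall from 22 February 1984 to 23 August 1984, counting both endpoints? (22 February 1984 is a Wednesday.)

26

22 February 1984 is a Wednesday; the first Sunday on or after it is 26 February 1984 (4 days later).
From 26 February 1984 to 23 August 1984: 3 + 31 + 30 + 31 + 30 + 31 + 23 = 179 days (rest of February, March, April, May, June, July, August).
179 ÷ 7 = 25 full weeks with remainder 4, so 25 more Sundays after the first → 26.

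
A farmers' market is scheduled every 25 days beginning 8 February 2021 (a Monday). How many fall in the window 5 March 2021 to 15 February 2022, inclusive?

14

Occurrences land 25·i days after 8 February 2021 for i = 0, 1, 2, …
5 March 2021 is 25 days after the start; 25 ÷ 25 = 1 remainder 0. First occurrence in the window: #2 on 5 March 2021 (1×25 = 25 days in).
15 February 2022 is 372 days after the start; 372 ÷ 25 = 14 remainder 22. Last occurrence in the window: #15 on 24 January 2022.
Occurrences #2 through #15: 14 in total.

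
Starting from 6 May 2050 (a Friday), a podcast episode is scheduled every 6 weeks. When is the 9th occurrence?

7 April 2051

The 9th occurrence is 8 intervals after the first: 8 × 42 = 336 days after 6 May 2050.
May has 31 days — 25 days to the end of May leaves 311.
June has 30 days (281 left).
July has 31 days (250 left).
August has 31 days (219 left).
September has 30 days (189 left).
October has 31 days (158 left).
November has 30 days (128 left).
December has 31 days (97 left).
January has 31 days (66 left).
February has 28 days (38 left).
March has 31 days (7 left).
7 days into April → 7 April 2051.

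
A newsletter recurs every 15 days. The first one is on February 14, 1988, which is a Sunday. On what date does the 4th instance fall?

March 30, 1988

The 4th occurrence is 3 intervals after the first: 3 × 15 = 45 days after February 14, 1988.
February has 29 days — 15 days to the end of February leaves 30.
30 days into March → March 30, 1988.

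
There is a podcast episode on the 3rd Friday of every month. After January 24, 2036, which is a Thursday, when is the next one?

January 2036 starts on a Tuesday; its first Friday is the 4th, so the 3rd Friday is the 18th — January 18, 2036.
That is not after January 24, 2036, so look at February 2036.
February 2036 starts on a Friday; its first Friday is the 1st, so the 3rd Friday is the 15th — February 15, 2036.

February 15, 2036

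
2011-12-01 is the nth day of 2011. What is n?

Days in months before December: 31 + 28 + 31 + 30 + 31 + 30 + 31 + 31 + 30 + 31 + 30 = 334.
Plus 1 day into December → day 335.

335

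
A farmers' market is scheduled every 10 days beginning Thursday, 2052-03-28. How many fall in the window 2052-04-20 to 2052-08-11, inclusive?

11

Occurrences land 10·i days after 2052-03-28 for i = 0, 1, 2, …
2052-04-20 is 23 days after the start; 23 ÷ 10 = 2 remainder 3; since the remainder is 3, round up to i = 3. First occurrence in the window: #4 on 2052-04-27 (3×10 = 30 days in).
2052-08-11 is 136 days after the start; 136 ÷ 10 = 13 remainder 6. Last occurrence in the window: #14 on 2052-08-05.
Occurrences #4 through #14: 11 in total.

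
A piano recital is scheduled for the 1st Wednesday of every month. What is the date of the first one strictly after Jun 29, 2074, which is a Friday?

Jun 2074 starts on a Friday, so its 1st Wednesday is Jun 6, 2074 (5 days in).
That is not after Jun 29, 2074, so look at Jul 2074.
Jul 2074 starts on a Sunday, so its 1st Wednesday is Jul 4, 2074 (3 days in).

Jul 4, 2074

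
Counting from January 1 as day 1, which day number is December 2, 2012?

Days in months before December: 31 + 29 + 31 + 30 + 31 + 30 + 31 + 31 + 30 + 31 + 30 = 335.
Plus 2 days into December → day 337.

337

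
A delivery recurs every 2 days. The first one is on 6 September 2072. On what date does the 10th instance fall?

24 September 2072

The 10th occurrence is 9 intervals after the first: 9 × 2 = 18 days after 6 September 2072.
18 days later is 24 September 2072.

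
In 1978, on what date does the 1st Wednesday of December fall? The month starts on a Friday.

December 1978 begins on a Friday, so the first Wednesday is December 6 (5 days later).

December 6, 1978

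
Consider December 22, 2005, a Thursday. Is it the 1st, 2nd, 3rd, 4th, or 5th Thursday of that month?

Day 22 falls in week ⌈22/7⌉ of the month.
Days 1–7 hold the 1st Thursday, 8–14 the 2nd, 15–21 the 3rd, 22–28 the 4th, 29–31 the 5th.
22 is in the range for the 4th.

4th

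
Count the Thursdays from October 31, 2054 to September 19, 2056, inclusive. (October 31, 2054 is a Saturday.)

98

October 31, 2054 is a Saturday; the first Thursday on or after it is November 5, 2054 (5 days later).
From November 5, 2054 to September 19, 2056: 56 + 365 + 263 = 684 days (rest of 2054, 2055, to September 19, 2056 in 2056).
684 ÷ 7 = 97 full weeks with remainder 5, so 97 more Thursdays after the first → 98.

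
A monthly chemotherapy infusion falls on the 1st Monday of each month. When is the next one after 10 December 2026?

December 2026 starts on a Tuesday, so its 1st Monday is 7 December 2026 (6 days in).
That is not after 10 December 2026, so look at January 2027.
January 2027 starts on a Friday, so its 1st Monday is 4 January 2027 (3 days in).

4 January 2027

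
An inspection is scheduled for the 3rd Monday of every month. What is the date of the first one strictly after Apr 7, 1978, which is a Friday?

Apr 1978 starts on a Saturday; its first Monday is the 3rd, so the 3rd Monday is the 17th — Apr 17, 1978.
Apr 17, 1978 is after Apr 7, 1978, so that is the next one.

Apr 17, 1978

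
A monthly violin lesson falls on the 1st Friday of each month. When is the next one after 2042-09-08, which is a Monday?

2042-10-03

September 2042 starts on a Monday, so its 1st Friday is 2042-09-05 (4 days in).
That is not after 2042-09-08, so look at October 2042.
October 2042 starts on a Wednesday, so its 1st Friday is 2042-10-03 (2 days in).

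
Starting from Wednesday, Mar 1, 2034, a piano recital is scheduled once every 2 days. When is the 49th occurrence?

Jun 5, 2034

The 49th occurrence is 48 intervals after the first: 48 × 2 = 96 days after Mar 1, 2034.
Mar has 31 days — 30 days to the end of Mar leaves 66.
Apr has 30 days (36 left).
May has 31 days (5 left).
5 days into Jun → Jun 5, 2034.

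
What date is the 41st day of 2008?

January has 31 days (41 − 31 = 10 remain).
10 into February → February 10.

2008-02-10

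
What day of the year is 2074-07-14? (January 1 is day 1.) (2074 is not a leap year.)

195

Days in months before July: 31 + 28 + 31 + 30 + 31 + 30 = 181.
Plus 14 days into July → day 195.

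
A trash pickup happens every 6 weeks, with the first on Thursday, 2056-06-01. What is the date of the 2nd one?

2056-07-13

The 2nd occurrence is 1 interval after the first: 1 × 42 = 42 days after 2056-06-01.
June has 30 days — 29 days to the end of June leaves 13.
13 days into July → 2056-07-13.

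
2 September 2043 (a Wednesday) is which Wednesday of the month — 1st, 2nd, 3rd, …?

1st

Day 2 falls in week ⌈2/7⌉ of the month.
Days 1–7 hold the 1st Wednesday, 8–14 the 2nd, 15–21 the 3rd, 22–28 the 4th, 29–31 the 5th.
2 is in the range for the 1st.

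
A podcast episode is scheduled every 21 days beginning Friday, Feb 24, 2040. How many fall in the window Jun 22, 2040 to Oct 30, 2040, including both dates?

6

Occurrences land 21·i days after Feb 24, 2040 for i = 0, 1, 2, …
Jun 22, 2040 is 119 days after the start; 119 ÷ 21 = 5 remainder 14; since the remainder is 14, round up to i = 6. First occurrence in the window: #7 on Jun 29, 2040 (6×21 = 126 days in).
Oct 30, 2040 is 249 days after the start; 249 ÷ 21 = 11 remainder 18. Last occurrence in the window: #12 on Oct 12, 2040.
Occurrences #7 through #12: 6 in total.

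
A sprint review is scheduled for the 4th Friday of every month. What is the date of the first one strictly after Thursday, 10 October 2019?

October 2019 starts on a Tuesday; its first Friday is the 4th, so the 4th Friday is the 25th — 25 October 2019.
25 October 2019 is after 10 October 2019, so that is the next one.

25 October 2019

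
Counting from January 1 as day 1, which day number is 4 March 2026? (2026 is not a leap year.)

Days in months before March: 31 + 28 = 59.
Plus 4 days into March → day 63.

63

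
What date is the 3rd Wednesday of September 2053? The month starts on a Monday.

September 17, 2053

September 2053 begins on a Monday, so the first Wednesday is September 3 (2 days later).
The 3rd Wednesday is 2 weeks later: 3 + 14 = 17.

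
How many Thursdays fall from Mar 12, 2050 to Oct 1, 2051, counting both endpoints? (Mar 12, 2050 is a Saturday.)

Mar 12, 2050 is a Saturday; the first Thursday on or after it is Mar 17, 2050 (5 days later).
From Mar 17, 2050 to Oct 1, 2051: 289 + 274 = 563 days (rest of 2050, to Oct 1, 2051 in 2051).
563 ÷ 7 = 80 full weeks with remainder 3, so 80 more Thursdays after the first → 81.

81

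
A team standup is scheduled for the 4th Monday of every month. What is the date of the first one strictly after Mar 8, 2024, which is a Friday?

Mar 25, 2024

Mar 2024 starts on a Friday; its first Monday is the 4th, so the 4th Monday is the 25th — Mar 25, 2024.
Mar 25, 2024 is after Mar 8, 2024, so that is the next one.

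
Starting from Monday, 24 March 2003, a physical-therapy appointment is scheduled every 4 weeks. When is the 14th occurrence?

The 14th occurrence is 13 intervals after the first: 13 × 28 = 364 days after 24 March 2003.
March has 31 days — 7 days to the end of March leaves 357.
April has 30 days (327 left).
May has 31 days (296 left).
June has 30 days (266 left).
July has 31 days (235 left).
August has 31 days (204 left).
September has 30 days (174 left).
October has 31 days (143 left).
November has 30 days (113 left).
December has 31 days (82 left).
January has 31 days (51 left).
February has 29 days (22 left).
22 days into March → 22 March 2004.

22 March 2004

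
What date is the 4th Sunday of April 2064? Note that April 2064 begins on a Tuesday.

April 2064 begins on a Tuesday, so the first Sunday is April 6 (5 days later).
The 4th Sunday is 3 weeks later: 6 + 21 = 27.

2064-04-27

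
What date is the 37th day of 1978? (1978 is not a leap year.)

January has 31 days (37 − 31 = 6 remain).
6 into February → February 6.

February 6, 1978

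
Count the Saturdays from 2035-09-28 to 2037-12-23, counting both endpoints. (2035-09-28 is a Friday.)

2035-09-28 is a Friday; the first Saturday on or after it is 2035-09-29 (1 day later).
From 2035-09-29 to 2037-12-23: 93 + 366 + 357 = 816 days (rest of 2035, 2036, to 2037-12-23 in 2037).
816 ÷ 7 = 116 full weeks with remainder 4, so 116 more Saturdays after the first → 117.

117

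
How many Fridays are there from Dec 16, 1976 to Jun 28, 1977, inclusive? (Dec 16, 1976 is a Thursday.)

Dec 16, 1976 is a Thursday; the first Friday on or after it is Dec 17, 1976 (1 day later).
From Dec 17, 1976 to Jun 28, 1977: 14 + 31 + 28 + 31 + 30 + 31 + 28 = 193 days (rest of Dec, Jan, Feb, Mar, Apr, May, Jun).
193 ÷ 7 = 27 full weeks with remainder 4, so 27 more Fridays after the first → 28.

28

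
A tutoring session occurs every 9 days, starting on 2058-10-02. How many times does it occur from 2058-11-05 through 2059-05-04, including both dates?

20

Occurrences land 9·i days after 2058-10-02 for i = 0, 1, 2, …
2058-11-05 is 34 days after the start; 34 ÷ 9 = 3 remainder 7; since the remainder is 7, round up to i = 4. First occurrence in the window: #5 on 2058-11-07 (4×9 = 36 days in).
2059-05-04 is 214 days after the start; 214 ÷ 9 = 23 remainder 7. Last occurrence in the window: #24 on 2059-04-27.
Occurrences #5 through #24: 20 in total.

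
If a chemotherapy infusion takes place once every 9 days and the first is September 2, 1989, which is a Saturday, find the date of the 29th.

The 29th occurrence is 28 intervals after the first: 28 × 9 = 252 days after September 2, 1989.
September has 30 days — 28 days to the end of September leaves 224.
October has 31 days (193 left).
November has 30 days (163 left).
December has 31 days (132 left).
January has 31 days (101 left).
February has 28 days (73 left).
March has 31 days (42 left).
April has 30 days (12 left).
12 days into May → May 12, 1990.

May 12, 1990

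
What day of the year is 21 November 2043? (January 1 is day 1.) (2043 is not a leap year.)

Days in months before November: 31 + 28 + 31 + 30 + 31 + 30 + 31 + 31 + 30 + 31 = 304.
Plus 21 days into November → day 325.

325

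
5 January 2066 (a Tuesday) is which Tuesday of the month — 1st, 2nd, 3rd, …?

Day 5 falls in week ⌈5/7⌉ of the month.
Days 1–7 hold the 1st Tuesday, 8–14 the 2nd, 15–21 the 3rd, 22–28 the 4th, 29–31 the 5th.
5 is in the range for the 1st.

1st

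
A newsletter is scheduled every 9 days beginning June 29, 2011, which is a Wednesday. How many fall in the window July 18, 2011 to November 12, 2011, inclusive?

13

Occurrences land 9·i days after June 29, 2011 for i = 0, 1, 2, …
July 18, 2011 is 19 days after the start; 19 ÷ 9 = 2 remainder 1; since the remainder is 1, round up to i = 3. First occurrence in the window: #4 on July 26, 2011 (3×9 = 27 days in).
November 12, 2011 is 136 days after the start; 136 ÷ 9 = 15 remainder 1. Last occurrence in the window: #16 on November 11, 2011.
Occurrences #4 through #16: 13 in total.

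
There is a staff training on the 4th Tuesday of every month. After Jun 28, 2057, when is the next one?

Jun 2057 starts on a Friday; its first Tuesday is the 5th, so the 4th Tuesday is the 26th — Jun 26, 2057.
That is not after Jun 28, 2057, so look at Jul 2057.
Jul 2057 starts on a Sunday; its first Tuesday is the 3rd, so the 4th Tuesday is the 24th — Jul 24, 2057.

Jul 24, 2057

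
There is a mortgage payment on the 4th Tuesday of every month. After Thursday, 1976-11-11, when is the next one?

November 1976 starts on a Monday; its first Tuesday is the 2nd, so the 4th Tuesday is the 23rd — 1976-11-23.
1976-11-23 is after 1976-11-11, so that is the next one.

1976-11-23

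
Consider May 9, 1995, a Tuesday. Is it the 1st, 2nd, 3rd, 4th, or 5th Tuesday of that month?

Day 9 falls in week ⌈9/7⌉ of the month.
Days 1–7 hold the 1st Tuesday, 8–14 the 2nd, 15–21 the 3rd, 22–28 the 4th, 29–31 the 5th.
9 is in the range for the 2nd.

2nd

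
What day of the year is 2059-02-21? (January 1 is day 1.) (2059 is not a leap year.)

52

Days in months before February: 31 = 31.
Plus 21 days into February → day 52.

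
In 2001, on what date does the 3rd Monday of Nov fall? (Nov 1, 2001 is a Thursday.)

Nov 2001 begins on a Thursday, so the first Monday is Nov 5 (4 days later).
The 3rd Monday is 2 weeks later: 5 + 14 = 19.

Nov 19, 2001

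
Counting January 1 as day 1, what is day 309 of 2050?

Jan has 31 days (309 − 31 = 278 remain).
Feb has 28 days (278 − 28 = 250 remain).
Mar has 31 days (250 − 31 = 219 remain).
Apr has 30 days (219 − 30 = 189 remain).
May has 31 days (189 − 31 = 158 remain).
Jun has 30 days (158 − 30 = 128 remain).
Jul has 31 days (128 − 31 = 97 remain).
Aug has 31 days (97 − 31 = 66 remain).
Sep has 30 days (66 − 30 = 36 remain).
Oct has 31 days (36 − 31 = 5 remain).
5 into Nov → Nov 5.

Nov 5, 2050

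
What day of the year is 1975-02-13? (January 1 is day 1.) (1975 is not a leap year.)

44

Days in months before February: 31 = 31.
Plus 13 days into February → day 44.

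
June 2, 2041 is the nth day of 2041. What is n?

153

Days in months before June: 31 + 28 + 31 + 30 + 31 = 151.
Plus 2 days into June → day 153.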